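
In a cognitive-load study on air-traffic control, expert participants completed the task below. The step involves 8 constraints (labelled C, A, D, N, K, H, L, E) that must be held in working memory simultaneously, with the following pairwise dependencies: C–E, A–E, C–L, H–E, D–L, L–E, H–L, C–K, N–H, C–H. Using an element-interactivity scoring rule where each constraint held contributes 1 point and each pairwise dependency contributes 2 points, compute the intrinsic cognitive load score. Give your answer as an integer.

28

Count of constraints held simultaneously: 8.
Count of pairwise dependencies listed: 10.
Element contribution: 8 × 1 = 8.
Interaction contribution: 10 × 2 = 20.
Intrinsic load = 8 + 20 = 28.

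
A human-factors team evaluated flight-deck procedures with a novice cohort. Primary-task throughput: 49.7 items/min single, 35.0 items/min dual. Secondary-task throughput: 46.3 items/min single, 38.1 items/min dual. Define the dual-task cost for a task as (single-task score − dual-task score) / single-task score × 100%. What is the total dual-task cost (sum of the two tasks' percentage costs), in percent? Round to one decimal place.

Primary cost = (49.7 − 35.0) / 49.7 × 100% = 29.5775%.
Secondary cost = (46.3 − 38.1) / 46.3 × 100% = 17.7106%.
Total = 29.5775% + 17.7106% = 47.2881% ≈ 47.3%.

47.3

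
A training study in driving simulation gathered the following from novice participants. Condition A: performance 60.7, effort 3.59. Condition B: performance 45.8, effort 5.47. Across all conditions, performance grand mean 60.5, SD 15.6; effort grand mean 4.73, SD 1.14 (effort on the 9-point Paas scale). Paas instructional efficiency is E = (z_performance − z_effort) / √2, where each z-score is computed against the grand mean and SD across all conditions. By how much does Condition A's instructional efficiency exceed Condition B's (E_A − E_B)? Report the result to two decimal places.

Condition A: z_P = (60.7 − 60.5)/15.6 = 0.0128; z_E = (3.59 − 4.73)/1.14 = -1.0000; E_A = (0.0128 − (-1.0000))/√2 = 0.7162.
Condition B: z_P = (45.8 − 60.5)/15.6 = -0.9423; z_E = (5.47 − 4.73)/1.14 = 0.6491; E_B = (-0.9423 − 0.6491)/√2 = -1.1253.
E_A − E_B = 0.7162 − (-1.1253) = 1.8415 ≈ 1.84.

1.84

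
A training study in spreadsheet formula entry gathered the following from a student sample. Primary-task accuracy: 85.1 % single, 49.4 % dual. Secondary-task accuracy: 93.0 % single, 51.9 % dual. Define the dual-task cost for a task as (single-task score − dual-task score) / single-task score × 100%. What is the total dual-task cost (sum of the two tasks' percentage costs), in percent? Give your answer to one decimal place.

86.1

Primary cost = (85.1 − 49.4) / 85.1 × 100% = 41.9506%.
Secondary cost = (93.0 − 51.9) / 93.0 × 100% = 44.1935%.
Total = 41.9506% + 44.1935% = 86.1441% ≈ 86.1%.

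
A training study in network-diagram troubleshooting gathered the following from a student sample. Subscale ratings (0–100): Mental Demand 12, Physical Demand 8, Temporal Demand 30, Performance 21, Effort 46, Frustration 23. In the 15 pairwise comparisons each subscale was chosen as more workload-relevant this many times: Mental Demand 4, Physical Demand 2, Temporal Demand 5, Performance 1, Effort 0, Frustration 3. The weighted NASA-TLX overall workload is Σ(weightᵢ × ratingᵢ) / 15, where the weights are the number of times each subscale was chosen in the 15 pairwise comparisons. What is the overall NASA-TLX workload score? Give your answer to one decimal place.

20.3

The tallies are the weights (they sum to 15).
Weighted sum = 4·12 + 2·8 + 5·30 + 1·21 + 0·46 + 3·23
            = 48 + 16 + 150 + 21 + 0 + 69 = 304.
Overall workload = 304 / 15 = 20.2667 ≈ 20.3.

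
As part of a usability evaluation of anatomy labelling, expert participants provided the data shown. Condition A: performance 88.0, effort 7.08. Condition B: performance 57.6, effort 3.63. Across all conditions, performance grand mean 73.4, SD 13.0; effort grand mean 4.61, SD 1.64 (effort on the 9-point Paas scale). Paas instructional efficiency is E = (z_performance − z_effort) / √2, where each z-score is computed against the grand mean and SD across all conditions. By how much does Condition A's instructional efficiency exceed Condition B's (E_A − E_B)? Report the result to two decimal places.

0.17

Condition A: z_P = (88.0 − 73.4)/13.0 = 1.1231; z_E = (7.08 − 4.61)/1.64 = 1.5061; E_A = (1.1231 − 1.5061)/√2 = -0.2708.
Condition B: z_P = (57.6 − 73.4)/13.0 = -1.2154; z_E = (3.63 − 4.61)/1.64 = -0.5976; E_B = (-1.2154 − (-0.5976))/√2 = -0.4369.
E_A − E_B = -0.2708 − (-0.4369) = 0.1661 ≈ 0.17.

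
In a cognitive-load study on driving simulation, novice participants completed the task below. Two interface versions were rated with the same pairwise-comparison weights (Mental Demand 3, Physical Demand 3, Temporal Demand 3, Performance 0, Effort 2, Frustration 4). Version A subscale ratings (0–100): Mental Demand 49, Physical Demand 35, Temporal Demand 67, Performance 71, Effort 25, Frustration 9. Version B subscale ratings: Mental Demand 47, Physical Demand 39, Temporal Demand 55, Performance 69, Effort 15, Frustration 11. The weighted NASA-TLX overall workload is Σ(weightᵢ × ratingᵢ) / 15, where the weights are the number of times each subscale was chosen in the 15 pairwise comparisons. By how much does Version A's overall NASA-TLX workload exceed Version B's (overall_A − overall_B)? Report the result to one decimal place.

2.8

Version A weighted sum = 3·49 + 3·35 + 3·67 + 0·71 + 2·25 + 4·9 = 147 + 105 + 201 + 0 + 50 + 36 = 539; overall_A = 539/15 = 35.9333.
Version B weighted sum = 3·47 + 3·39 + 3·55 + 0·69 + 2·15 + 4·11 = 141 + 117 + 165 + 0 + 30 + 44 = 497; overall_B = 497/15 = 33.1333.
Difference = 35.9333 − 33.1333 = 2.8000 ≈ 2.8.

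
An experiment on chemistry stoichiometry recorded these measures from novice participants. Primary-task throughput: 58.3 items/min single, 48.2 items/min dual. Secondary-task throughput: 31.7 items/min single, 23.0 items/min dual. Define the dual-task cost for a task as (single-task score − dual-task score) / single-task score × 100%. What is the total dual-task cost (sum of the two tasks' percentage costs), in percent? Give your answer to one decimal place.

Primary cost = (58.3 − 48.2) / 58.3 × 100% = 17.3242%.
Secondary cost = (31.7 − 23.0) / 31.7 × 100% = 27.4448%.
Total = 17.3242% + 27.4448% = 44.7690% ≈ 44.8%.

44.8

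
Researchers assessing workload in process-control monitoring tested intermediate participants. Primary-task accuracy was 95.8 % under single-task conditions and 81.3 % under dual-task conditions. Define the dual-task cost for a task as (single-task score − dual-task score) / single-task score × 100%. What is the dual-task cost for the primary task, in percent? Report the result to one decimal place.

15.1

Cost = (95.8 − 81.3) / 95.8 × 100%
     = 14.5000 / 95.8 × 100% = 15.1357%.
≈ 15.1%.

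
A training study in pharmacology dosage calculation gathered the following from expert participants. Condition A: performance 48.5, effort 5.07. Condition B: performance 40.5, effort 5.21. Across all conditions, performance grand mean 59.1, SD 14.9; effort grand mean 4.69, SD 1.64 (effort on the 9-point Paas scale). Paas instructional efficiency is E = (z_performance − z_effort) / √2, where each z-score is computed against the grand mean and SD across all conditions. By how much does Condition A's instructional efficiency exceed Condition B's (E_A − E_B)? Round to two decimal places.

0.44

Condition A: z_P = (48.5 − 59.1)/14.9 = -0.7114; z_E = (5.07 − 4.69)/1.64 = 0.2317; E_A = (-0.7114 − 0.2317)/√2 = -0.6669.
Condition B: z_P = (40.5 − 59.1)/14.9 = -1.2483; z_E = (5.21 − 4.69)/1.64 = 0.3171; E_B = (-1.2483 − 0.3171)/√2 = -1.1069.
E_A − E_B = -0.6669 − (-1.1069) = 0.4400 ≈ 0.44.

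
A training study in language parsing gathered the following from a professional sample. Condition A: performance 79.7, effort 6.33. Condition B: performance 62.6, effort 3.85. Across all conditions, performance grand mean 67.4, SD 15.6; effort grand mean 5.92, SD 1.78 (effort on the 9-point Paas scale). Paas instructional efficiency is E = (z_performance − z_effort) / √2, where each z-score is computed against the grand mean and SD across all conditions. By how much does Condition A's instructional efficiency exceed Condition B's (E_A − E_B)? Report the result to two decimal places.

Condition A: z_P = (79.7 − 67.4)/15.6 = 0.7885; z_E = (6.33 − 5.92)/1.78 = 0.2303; E_A = (0.7885 − 0.2303)/√2 = 0.3947.
Condition B: z_P = (62.6 − 67.4)/15.6 = -0.3077; z_E = (3.85 − 5.92)/1.78 = -1.1629; E_B = (-0.3077 − (-1.1629))/√2 = 0.6047.
E_A − E_B = 0.3947 − 0.6047 = -0.2100 ≈ -0.21.

-0.21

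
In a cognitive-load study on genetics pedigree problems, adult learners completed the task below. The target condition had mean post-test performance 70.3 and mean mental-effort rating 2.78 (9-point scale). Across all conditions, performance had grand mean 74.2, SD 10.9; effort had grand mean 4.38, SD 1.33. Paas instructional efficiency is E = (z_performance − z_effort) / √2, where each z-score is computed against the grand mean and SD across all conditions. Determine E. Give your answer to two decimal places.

0.60

z_performance = (70.3 − 74.2) / 10.9 = -3.9000 / 10.9 = -0.3578.
z_effort = (2.78 − 4.38) / 1.33 = -1.6000 / 1.33 = -1.2030.
z_P − z_E = -0.3578 − (-1.2030) = 0.8452.
E = 0.8452 / √2 = 0.8452 / 1.41421 = 0.5976 ≈ 0.60.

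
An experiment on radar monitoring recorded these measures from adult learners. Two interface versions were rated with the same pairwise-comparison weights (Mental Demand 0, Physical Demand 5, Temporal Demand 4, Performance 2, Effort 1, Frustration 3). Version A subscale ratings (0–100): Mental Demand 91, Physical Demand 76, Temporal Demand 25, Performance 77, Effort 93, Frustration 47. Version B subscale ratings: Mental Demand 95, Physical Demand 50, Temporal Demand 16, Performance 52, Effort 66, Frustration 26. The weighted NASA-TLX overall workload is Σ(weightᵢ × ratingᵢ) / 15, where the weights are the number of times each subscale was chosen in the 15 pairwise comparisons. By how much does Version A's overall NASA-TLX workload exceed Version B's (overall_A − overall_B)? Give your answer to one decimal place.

Version A weighted sum = 0·91 + 5·76 + 4·25 + 2·77 + 1·93 + 3·47 = 0 + 380 + 100 + 154 + 93 + 141 = 868; overall_A = 868/15 = 57.8667.
Version B weighted sum = 0·95 + 5·50 + 4·16 + 2·52 + 1·66 + 3·26 = 0 + 250 + 64 + 104 + 66 + 78 = 562; overall_B = 562/15 = 37.4667.
Difference = 57.8667 − 37.4667 = 20.4000 ≈ 20.4.

20.4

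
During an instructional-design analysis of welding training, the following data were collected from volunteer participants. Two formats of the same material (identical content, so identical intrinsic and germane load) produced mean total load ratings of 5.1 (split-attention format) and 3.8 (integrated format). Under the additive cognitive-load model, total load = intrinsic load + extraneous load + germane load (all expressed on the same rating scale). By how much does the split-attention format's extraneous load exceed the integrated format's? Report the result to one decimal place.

Intrinsic and germane load are equal across formats, so the difference in total load equals the difference in extraneous load.
Extraneous-load difference = 5.1 − 3.8 = 1.3.

1.3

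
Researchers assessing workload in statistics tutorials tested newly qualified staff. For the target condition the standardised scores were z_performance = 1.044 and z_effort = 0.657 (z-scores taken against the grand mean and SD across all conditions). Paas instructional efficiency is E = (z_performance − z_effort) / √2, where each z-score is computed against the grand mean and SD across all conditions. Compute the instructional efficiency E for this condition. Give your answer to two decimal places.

z_P − z_E = 1.044 − 0.657 = 0.3870.
E = 0.3870 / √2 = 0.3870 / 1.41421 = 0.2737 ≈ 0.27.

0.27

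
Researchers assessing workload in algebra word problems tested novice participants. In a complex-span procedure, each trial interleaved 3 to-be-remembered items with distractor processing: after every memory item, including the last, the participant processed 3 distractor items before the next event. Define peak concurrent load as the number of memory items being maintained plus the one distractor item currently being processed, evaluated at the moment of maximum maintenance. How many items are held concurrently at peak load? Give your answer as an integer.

Maintenance is greatest during the distractor(s) after memory item 3: all 3 memory items are being held.
One distractor item is concurrently being processed.
Peak concurrent load = 3 + 1 = 4 items.

4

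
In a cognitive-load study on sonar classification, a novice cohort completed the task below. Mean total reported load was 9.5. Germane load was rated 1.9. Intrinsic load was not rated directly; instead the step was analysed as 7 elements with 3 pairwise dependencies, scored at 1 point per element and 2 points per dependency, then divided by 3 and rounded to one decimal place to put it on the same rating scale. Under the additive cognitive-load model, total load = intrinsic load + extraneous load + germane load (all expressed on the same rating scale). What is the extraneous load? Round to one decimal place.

Intrinsic (element-interactivity): (7 × 1 + 3 × 2) / 3 = 13 / 3 = 4.3333 → 4.3.
extraneous load = total − intrinsic − germane
             = 9.5 − 4.3 − 1.9 = 3.3.

3.3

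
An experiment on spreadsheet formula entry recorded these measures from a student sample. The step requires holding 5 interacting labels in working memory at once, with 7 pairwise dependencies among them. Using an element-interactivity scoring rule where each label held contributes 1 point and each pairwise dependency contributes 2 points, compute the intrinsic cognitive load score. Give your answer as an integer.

19

Element contribution: 5 × 1 = 5.
Interaction contribution: 7 × 2 = 14.
Intrinsic load = 5 + 14 = 19.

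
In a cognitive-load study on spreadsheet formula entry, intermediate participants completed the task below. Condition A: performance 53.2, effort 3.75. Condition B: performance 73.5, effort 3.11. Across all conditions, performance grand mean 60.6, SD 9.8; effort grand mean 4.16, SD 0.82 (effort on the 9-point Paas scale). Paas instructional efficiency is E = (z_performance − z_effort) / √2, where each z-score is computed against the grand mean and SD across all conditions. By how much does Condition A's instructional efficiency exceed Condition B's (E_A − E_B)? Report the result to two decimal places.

-2.02

Condition A: z_P = (53.2 − 60.6)/9.8 = -0.7551; z_E = (3.75 − 4.16)/0.82 = -0.5000; E_A = (-0.7551 − (-0.5000))/√2 = -0.1804.
Condition B: z_P = (73.5 − 60.6)/9.8 = 1.3163; z_E = (3.11 − 4.16)/0.82 = -1.2805; E_B = (1.3163 − (-1.2805))/√2 = 1.8362.
E_A − E_B = -0.1804 − 1.8362 = -2.0166 ≈ -2.02.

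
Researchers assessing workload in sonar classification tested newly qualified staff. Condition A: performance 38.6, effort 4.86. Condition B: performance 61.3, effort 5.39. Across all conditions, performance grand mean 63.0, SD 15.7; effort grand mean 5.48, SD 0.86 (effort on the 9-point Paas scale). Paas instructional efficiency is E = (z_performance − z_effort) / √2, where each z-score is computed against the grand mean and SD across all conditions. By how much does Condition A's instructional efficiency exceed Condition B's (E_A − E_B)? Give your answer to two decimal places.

Condition A: z_P = (38.6 − 63.0)/15.7 = -1.5541; z_E = (4.86 − 5.48)/0.86 = -0.7209; E_A = (-1.5541 − (-0.7209))/√2 = -0.5892.
Condition B: z_P = (61.3 − 63.0)/15.7 = -0.1083; z_E = (5.39 − 5.48)/0.86 = -0.1047; E_B = (-0.1083 − (-0.1047))/√2 = -0.0025.
E_A − E_B = -0.5892 − (-0.0025) = -0.5867 ≈ -0.59.

-0.59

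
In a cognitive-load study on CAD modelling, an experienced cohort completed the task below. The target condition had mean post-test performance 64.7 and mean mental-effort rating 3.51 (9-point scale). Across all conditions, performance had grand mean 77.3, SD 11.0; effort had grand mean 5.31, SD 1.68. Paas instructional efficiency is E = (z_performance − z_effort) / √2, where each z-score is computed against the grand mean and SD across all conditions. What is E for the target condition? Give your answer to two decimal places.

z_performance = (64.7 − 77.3) / 11.0 = -12.6000 / 11.0 = -1.1455.
z_effort = (3.51 − 5.31) / 1.68 = -1.8000 / 1.68 = -1.0714.
z_P − z_E = -1.1455 − (-1.0714) = -0.0741.
E = -0.0741 / √2 = -0.0741 / 1.41421 = -0.0524 ≈ -0.05.

-0.05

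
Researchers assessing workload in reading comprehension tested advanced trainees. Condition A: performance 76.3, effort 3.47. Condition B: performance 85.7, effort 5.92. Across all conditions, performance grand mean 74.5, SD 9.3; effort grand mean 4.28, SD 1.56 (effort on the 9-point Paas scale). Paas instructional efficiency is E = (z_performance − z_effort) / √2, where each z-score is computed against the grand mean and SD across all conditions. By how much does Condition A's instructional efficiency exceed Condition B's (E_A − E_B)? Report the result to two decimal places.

Condition A: z_P = (76.3 − 74.5)/9.3 = 0.1935; z_E = (3.47 − 4.28)/1.56 = -0.5192; E_A = (0.1935 − (-0.5192))/√2 = 0.5040.
Condition B: z_P = (85.7 − 74.5)/9.3 = 1.2043; z_E = (5.92 − 4.28)/1.56 = 1.0513; E_B = (1.2043 − 1.0513)/√2 = 0.1082.
E_A − E_B = 0.5040 − 0.1082 = 0.3958 ≈ 0.40.

0.40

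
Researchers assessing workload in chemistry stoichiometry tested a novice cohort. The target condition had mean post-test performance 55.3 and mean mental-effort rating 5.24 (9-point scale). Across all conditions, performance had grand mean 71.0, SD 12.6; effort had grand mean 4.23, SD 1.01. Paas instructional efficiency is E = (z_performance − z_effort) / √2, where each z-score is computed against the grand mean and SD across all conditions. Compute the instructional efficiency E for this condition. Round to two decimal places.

-1.59

z_performance = (55.3 − 71.0) / 12.6 = -15.7000 / 12.6 = -1.2460.
z_effort = (5.24 − 4.23) / 1.01 = 1.0100 / 1.01 = 1.0000.
z_P − z_E = -1.2460 − 1.0000 = -2.2460.
E = -2.2460 / √2 = -2.2460 / 1.41421 = -1.5882 ≈ -1.59.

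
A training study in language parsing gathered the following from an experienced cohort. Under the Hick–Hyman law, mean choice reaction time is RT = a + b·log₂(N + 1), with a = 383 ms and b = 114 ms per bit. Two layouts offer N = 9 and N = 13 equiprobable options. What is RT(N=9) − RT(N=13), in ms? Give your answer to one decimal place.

-55.3

RT(9) = 383 + 114·log₂(10) = 383 + 114·3.3219 = 761.6966 ms.
RT(13) = 383 + 114·log₂(14) = 383 + 114·3.8074 = 817.0436 ms.
Difference = 761.6966 − 817.0436 = -55.3470 ≈ -55.3 ms.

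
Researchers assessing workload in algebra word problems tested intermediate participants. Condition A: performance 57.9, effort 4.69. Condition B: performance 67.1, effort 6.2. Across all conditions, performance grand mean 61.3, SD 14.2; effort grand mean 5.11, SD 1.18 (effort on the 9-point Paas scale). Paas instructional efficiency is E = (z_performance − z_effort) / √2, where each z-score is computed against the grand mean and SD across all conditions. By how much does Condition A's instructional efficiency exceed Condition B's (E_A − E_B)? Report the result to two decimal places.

0.45

Condition A: z_P = (57.9 − 61.3)/14.2 = -0.2394; z_E = (4.69 − 5.11)/1.18 = -0.3559; E_A = (-0.2394 − (-0.3559))/√2 = 0.0824.
Condition B: z_P = (67.1 − 61.3)/14.2 = 0.4085; z_E = (6.2 − 5.11)/1.18 = 0.9237; E_B = (0.4085 − 0.9237)/√2 = -0.3643.
E_A − E_B = 0.0824 − (-0.3643) = 0.4467 ≈ 0.45.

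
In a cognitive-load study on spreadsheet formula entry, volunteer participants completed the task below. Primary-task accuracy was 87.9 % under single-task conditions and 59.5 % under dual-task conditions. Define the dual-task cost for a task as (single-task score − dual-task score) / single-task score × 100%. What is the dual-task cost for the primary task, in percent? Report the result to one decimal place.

32.3

Cost = (87.9 − 59.5) / 87.9 × 100%
     = 28.4000 / 87.9 × 100% = 32.3094%.
≈ 32.3%.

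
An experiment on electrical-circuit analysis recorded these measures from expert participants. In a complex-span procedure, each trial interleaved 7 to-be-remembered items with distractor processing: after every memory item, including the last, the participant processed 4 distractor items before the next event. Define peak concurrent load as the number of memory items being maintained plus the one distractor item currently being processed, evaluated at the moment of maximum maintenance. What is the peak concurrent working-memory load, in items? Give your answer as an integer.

Maintenance is greatest during the distractor(s) after memory item 7: all 7 memory items are being held.
One distractor item is concurrently being processed.
Peak concurrent load = 7 + 1 = 8 items.

8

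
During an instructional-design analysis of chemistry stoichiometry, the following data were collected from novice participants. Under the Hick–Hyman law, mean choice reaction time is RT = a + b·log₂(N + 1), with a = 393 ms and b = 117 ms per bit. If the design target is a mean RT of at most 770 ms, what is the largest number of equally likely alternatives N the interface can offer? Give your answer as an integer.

Set 393 + 117·log₂(N + 1) ≤ 770.
log₂(N + 1) ≤ (770 − 393) / 117 = 3.2222.
N + 1 ≤ 2^3.2222 = 9.3321.
N ≤ 8.3321, so the largest integer N is 8.

8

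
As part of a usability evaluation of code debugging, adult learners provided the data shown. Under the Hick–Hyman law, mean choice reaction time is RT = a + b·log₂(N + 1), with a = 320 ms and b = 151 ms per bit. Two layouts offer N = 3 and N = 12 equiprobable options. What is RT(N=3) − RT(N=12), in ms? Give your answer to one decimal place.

RT(3) = 320 + 151·log₂(4) = 320 + 151·2.0000 = 622.0000 ms.
RT(12) = 320 + 151·log₂(13) = 320 + 151·3.7004 = 878.7604 ms.
Difference = 622.0000 − 878.7604 = -256.7604 ≈ -256.8 ms.

-256.8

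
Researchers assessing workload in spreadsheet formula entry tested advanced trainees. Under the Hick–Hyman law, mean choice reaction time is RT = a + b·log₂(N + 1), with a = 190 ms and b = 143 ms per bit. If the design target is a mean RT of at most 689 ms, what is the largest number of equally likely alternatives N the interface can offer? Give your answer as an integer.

Set 190 + 143·log₂(N + 1) ≤ 689.
log₂(N + 1) ≤ (689 − 190) / 143 = 3.4895.
N + 1 ≤ 2^3.4895 = 11.2317.
N ≤ 10.2317, so the largest integer N is 10.

10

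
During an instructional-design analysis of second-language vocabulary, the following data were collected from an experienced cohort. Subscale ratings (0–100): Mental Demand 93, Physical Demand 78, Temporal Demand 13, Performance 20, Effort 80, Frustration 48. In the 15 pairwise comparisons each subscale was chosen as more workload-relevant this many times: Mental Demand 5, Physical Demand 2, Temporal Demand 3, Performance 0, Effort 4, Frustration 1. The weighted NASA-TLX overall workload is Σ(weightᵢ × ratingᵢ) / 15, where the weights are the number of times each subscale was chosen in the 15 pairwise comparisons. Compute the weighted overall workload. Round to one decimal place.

The tallies are the weights (they sum to 15).
Weighted sum = 5·93 + 2·78 + 3·13 + 0·20 + 4·80 + 1·48
            = 465 + 156 + 39 + 0 + 320 + 48 = 1028.
Overall workload = 1028 / 15 = 68.5333 ≈ 68.5.

68.5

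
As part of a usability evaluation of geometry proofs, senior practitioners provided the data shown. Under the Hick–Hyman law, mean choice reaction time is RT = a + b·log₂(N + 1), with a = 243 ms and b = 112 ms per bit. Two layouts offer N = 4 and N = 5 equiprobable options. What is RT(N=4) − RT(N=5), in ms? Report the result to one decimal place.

RT(4) = 243 + 112·log₂(5) = 243 + 112·2.3219 = 503.0528 ms.
RT(5) = 243 + 112·log₂(6) = 243 + 112·2.5850 = 532.5200 ms.
Difference = 503.0528 − 532.5200 = -29.4672 ≈ -29.5 ms.

-29.5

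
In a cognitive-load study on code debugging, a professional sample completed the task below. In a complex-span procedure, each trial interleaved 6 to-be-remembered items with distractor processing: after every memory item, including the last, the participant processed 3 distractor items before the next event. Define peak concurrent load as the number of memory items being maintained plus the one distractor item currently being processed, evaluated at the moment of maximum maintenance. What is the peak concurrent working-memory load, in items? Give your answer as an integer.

7

Maintenance is greatest during the distractor(s) after memory item 6: all 6 memory items are being held.
One distractor item is concurrently being processed.
Peak concurrent load = 6 + 1 = 7 items.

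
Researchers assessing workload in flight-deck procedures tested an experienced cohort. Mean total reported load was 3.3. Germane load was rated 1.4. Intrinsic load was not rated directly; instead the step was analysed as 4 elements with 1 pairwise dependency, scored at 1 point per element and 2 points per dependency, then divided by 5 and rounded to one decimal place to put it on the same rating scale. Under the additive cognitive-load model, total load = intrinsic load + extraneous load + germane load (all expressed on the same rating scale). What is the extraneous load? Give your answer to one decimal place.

Intrinsic (element-interactivity): (4 × 1 + 1 × 2) / 5 = 6 / 5 = 1.2000 → 1.2.
extraneous load = total − intrinsic − germane
             = 3.3 − 1.2 − 1.4 = 0.7.

0.7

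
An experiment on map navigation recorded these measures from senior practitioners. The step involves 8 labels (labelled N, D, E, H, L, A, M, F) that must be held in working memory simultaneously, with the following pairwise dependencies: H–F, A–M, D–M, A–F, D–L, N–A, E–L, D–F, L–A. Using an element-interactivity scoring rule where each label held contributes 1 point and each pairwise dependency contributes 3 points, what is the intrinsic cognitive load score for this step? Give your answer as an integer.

35

Count of labels held simultaneously: 8.
Count of pairwise dependencies listed: 9.
Element contribution: 8 × 1 = 8.
Interaction contribution: 9 × 3 = 27.
Intrinsic load = 8 + 27 = 35.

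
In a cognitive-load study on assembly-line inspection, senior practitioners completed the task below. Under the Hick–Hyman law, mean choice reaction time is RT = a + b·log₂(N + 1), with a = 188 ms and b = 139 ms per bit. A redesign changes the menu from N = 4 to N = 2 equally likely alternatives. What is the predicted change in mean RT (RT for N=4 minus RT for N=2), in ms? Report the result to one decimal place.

RT(4) = 188 + 139·log₂(5) = 188 + 139·2.3219 = 510.7441 ms.
RT(2) = 188 + 139·log₂(3) = 188 + 139·1.5850 = 408.3150 ms.
Difference = 510.7441 − 408.3150 = 102.4291 ≈ 102.4 ms.

102.4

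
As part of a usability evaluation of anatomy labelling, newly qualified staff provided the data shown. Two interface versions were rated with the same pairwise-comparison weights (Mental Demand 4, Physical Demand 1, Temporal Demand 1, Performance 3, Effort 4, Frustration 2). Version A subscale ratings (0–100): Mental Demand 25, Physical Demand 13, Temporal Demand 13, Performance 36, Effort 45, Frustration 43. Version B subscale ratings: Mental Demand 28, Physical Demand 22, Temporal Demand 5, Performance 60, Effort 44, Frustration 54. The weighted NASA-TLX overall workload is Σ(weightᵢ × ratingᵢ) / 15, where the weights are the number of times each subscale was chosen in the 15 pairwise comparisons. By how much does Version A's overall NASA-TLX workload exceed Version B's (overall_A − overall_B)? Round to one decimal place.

-6.9

Version A weighted sum = 4·25 + 1·13 + 1·13 + 3·36 + 4·45 + 2·43 = 100 + 13 + 13 + 108 + 180 + 86 = 500; overall_A = 500/15 = 33.3333.
Version B weighted sum = 4·28 + 1·22 + 1·5 + 3·60 + 4·44 + 2·54 = 112 + 22 + 5 + 180 + 176 + 108 = 603; overall_B = 603/15 = 40.2000.
Difference = 33.3333 − 40.2000 = -6.8667 ≈ -6.9.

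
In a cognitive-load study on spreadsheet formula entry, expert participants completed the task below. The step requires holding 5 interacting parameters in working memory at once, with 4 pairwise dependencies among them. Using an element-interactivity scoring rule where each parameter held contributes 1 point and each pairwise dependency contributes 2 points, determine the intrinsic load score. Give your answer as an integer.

Element contribution: 5 × 1 = 5.
Interaction contribution: 4 × 2 = 8.
Intrinsic load = 5 + 8 = 13.

13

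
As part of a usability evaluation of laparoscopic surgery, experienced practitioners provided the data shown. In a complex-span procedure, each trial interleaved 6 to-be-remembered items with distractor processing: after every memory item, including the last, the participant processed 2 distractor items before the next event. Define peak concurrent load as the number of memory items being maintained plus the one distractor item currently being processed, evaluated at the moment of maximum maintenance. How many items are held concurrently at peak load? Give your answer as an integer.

7

Maintenance is greatest during the distractor(s) after memory item 6: all 6 memory items are being held.
One distractor item is concurrently being processed.
Peak concurrent load = 6 + 1 = 7 items.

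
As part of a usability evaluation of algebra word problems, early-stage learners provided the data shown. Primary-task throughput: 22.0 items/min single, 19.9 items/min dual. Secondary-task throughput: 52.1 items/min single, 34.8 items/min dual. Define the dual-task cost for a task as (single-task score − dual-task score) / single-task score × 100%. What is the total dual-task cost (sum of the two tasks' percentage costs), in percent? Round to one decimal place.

Primary cost = (22.0 − 19.9) / 22.0 × 100% = 9.5455%.
Secondary cost = (52.1 − 34.8) / 52.1 × 100% = 33.2054%.
Total = 9.5455% + 33.2054% = 42.7509% ≈ 42.8%.

42.8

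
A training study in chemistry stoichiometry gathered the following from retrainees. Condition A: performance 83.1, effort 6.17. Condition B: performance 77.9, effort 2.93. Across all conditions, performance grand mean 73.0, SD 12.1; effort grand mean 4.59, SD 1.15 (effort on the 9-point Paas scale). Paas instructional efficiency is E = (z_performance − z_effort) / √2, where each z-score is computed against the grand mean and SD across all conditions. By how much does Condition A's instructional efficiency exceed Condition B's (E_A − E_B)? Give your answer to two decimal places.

-1.69

Condition A: z_P = (83.1 − 73.0)/12.1 = 0.8347; z_E = (6.17 − 4.59)/1.15 = 1.3739; E_A = (0.8347 − 1.3739)/√2 = -0.3813.
Condition B: z_P = (77.9 − 73.0)/12.1 = 0.4050; z_E = (2.93 − 4.59)/1.15 = -1.4435; E_B = (0.4050 − (-1.4435))/√2 = 1.3071.
E_A − E_B = -0.3813 − 1.3071 = -1.6884 ≈ -1.69.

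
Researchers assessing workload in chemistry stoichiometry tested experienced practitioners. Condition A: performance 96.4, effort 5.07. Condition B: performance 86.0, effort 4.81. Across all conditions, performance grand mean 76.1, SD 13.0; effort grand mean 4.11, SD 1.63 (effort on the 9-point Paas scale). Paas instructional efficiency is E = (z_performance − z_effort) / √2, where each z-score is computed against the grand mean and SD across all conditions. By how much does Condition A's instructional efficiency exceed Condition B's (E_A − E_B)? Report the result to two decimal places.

0.45

Condition A: z_P = (96.4 − 76.1)/13.0 = 1.5615; z_E = (5.07 − 4.11)/1.63 = 0.5890; E_A = (1.5615 − 0.5890)/√2 = 0.6877.
Condition B: z_P = (86.0 − 76.1)/13.0 = 0.7615; z_E = (4.81 − 4.11)/1.63 = 0.4294; E_B = (0.7615 − 0.4294)/√2 = 0.2348.
E_A − E_B = 0.6877 − 0.2348 = 0.4529 ≈ 0.45.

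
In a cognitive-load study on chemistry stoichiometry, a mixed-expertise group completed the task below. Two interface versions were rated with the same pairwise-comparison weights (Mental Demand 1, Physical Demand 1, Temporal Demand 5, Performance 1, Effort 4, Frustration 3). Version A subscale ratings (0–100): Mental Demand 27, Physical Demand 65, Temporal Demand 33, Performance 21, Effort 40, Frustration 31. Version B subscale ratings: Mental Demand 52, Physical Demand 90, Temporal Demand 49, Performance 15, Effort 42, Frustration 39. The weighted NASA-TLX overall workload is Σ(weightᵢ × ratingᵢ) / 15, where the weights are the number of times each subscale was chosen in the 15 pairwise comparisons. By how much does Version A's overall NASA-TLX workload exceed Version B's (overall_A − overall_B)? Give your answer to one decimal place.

Version A weighted sum = 1·27 + 1·65 + 5·33 + 1·21 + 4·40 + 3·31 = 27 + 65 + 165 + 21 + 160 + 93 = 531; overall_A = 531/15 = 35.4000.
Version B weighted sum = 1·52 + 1·90 + 5·49 + 1·15 + 4·42 + 3·39 = 52 + 90 + 245 + 15 + 168 + 117 = 687; overall_B = 687/15 = 45.8000.
Difference = 35.4000 − 45.8000 = -10.4000 ≈ -10.4.

-10.4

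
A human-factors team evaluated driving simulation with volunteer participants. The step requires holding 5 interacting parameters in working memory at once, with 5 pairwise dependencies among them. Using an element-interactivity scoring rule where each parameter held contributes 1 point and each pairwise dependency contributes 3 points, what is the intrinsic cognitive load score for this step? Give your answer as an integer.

Element contribution: 5 × 1 = 5.
Interaction contribution: 5 × 3 = 15.
Intrinsic load = 5 + 15 = 20.

20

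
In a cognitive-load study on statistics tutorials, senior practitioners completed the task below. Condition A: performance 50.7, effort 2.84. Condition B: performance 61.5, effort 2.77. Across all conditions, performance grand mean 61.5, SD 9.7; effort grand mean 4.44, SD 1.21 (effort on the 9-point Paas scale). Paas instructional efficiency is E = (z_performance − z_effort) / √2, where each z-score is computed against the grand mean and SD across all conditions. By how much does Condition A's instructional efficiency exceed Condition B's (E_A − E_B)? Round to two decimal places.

-0.83

Condition A: z_P = (50.7 − 61.5)/9.7 = -1.1134; z_E = (2.84 − 4.44)/1.21 = -1.3223; E_A = (-1.1134 − (-1.3223))/√2 = 0.1477.
Condition B: z_P = (61.5 − 61.5)/9.7 = 0.0000; z_E = (2.77 − 4.44)/1.21 = -1.3802; E_B = (0.0000 − (-1.3802))/√2 = 0.9759.
E_A − E_B = 0.1477 − 0.9759 = -0.8282 ≈ -0.83.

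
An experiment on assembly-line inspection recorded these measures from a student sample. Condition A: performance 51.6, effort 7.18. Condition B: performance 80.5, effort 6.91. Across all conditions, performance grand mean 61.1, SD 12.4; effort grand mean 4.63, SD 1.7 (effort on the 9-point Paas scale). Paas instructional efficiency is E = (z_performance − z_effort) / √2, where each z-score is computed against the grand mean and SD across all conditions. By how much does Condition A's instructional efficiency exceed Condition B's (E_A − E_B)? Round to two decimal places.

Condition A: z_P = (51.6 − 61.1)/12.4 = -0.7661; z_E = (7.18 − 4.63)/1.7 = 1.5000; E_A = (-0.7661 − 1.5000)/√2 = -1.6024.
Condition B: z_P = (80.5 − 61.1)/12.4 = 1.5645; z_E = (6.91 − 4.63)/1.7 = 1.3412; E_B = (1.5645 − 1.3412)/√2 = 0.1579.
E_A − E_B = -1.6024 − 0.1579 = -1.7603 ≈ -1.76.

-1.76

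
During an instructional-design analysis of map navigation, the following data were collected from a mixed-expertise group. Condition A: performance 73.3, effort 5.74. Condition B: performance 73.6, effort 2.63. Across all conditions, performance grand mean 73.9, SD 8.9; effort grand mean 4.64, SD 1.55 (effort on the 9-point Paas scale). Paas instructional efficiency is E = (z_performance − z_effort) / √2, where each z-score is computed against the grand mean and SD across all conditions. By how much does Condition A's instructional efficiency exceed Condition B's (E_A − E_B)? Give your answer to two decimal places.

-1.44

Condition A: z_P = (73.3 − 73.9)/8.9 = -0.0674; z_E = (5.74 − 4.64)/1.55 = 0.7097; E_A = (-0.0674 − 0.7097)/√2 = -0.5495.
Condition B: z_P = (73.6 − 73.9)/8.9 = -0.0337; z_E = (2.63 − 4.64)/1.55 = -1.2968; E_B = (-0.0337 − (-1.2968))/√2 = 0.8931.
E_A − E_B = -0.5495 − 0.8931 = -1.4426 ≈ -1.44.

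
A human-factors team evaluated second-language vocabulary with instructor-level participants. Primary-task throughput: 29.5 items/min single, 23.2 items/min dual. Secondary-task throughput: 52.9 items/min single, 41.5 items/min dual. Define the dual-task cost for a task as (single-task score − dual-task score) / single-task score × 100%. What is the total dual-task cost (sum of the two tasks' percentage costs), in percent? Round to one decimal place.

42.9

Primary cost = (29.5 − 23.2) / 29.5 × 100% = 21.3559%.
Secondary cost = (52.9 − 41.5) / 52.9 × 100% = 21.5501%.
Total = 21.3559% + 21.5501% = 42.9060% ≈ 42.9%.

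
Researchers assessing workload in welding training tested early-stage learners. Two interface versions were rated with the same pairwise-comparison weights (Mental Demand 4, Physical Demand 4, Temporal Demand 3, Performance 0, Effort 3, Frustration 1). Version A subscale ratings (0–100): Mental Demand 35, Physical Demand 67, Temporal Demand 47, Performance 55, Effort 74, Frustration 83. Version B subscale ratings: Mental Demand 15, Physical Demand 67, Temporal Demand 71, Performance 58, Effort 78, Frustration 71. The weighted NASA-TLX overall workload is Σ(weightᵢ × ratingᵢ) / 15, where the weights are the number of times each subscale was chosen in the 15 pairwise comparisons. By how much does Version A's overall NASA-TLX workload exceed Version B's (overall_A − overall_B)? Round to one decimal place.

Version A weighted sum = 4·35 + 4·67 + 3·47 + 0·55 + 3·74 + 1·83 = 140 + 268 + 141 + 0 + 222 + 83 = 854; overall_A = 854/15 = 56.9333.
Version B weighted sum = 4·15 + 4·67 + 3·71 + 0·58 + 3·78 + 1·71 = 60 + 268 + 213 + 0 + 234 + 71 = 846; overall_B = 846/15 = 56.4000.
Difference = 56.9333 − 56.4000 = 0.5333 ≈ 0.5.

0.5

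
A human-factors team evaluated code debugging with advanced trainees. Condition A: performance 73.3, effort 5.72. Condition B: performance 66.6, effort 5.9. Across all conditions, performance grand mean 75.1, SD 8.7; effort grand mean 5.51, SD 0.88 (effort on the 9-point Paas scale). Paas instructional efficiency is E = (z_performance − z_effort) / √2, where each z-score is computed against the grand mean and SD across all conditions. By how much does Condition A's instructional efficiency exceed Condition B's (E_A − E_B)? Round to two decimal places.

Condition A: z_P = (73.3 − 75.1)/8.7 = -0.2069; z_E = (5.72 − 5.51)/0.88 = 0.2386; E_A = (-0.2069 − 0.2386)/√2 = -0.3150.
Condition B: z_P = (66.6 − 75.1)/8.7 = -0.9770; z_E = (5.9 − 5.51)/0.88 = 0.4432; E_B = (-0.9770 − 0.4432)/√2 = -1.0042.
E_A − E_B = -0.3150 − (-1.0042) = 0.6892 ≈ 0.69.

0.69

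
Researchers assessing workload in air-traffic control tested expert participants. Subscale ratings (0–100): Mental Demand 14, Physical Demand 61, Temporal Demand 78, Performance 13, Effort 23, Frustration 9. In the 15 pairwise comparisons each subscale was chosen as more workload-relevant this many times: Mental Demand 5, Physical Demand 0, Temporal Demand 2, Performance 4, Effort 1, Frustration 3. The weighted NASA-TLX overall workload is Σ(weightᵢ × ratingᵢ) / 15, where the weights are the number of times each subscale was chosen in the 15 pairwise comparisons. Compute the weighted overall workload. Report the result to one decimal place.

21.9

The tallies are the weights (they sum to 15).
Weighted sum = 5·14 + 0·61 + 2·78 + 4·13 + 1·23 + 3·9
            = 70 + 0 + 156 + 52 + 23 + 27 = 328.
Overall workload = 328 / 15 = 21.8667 ≈ 21.9.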